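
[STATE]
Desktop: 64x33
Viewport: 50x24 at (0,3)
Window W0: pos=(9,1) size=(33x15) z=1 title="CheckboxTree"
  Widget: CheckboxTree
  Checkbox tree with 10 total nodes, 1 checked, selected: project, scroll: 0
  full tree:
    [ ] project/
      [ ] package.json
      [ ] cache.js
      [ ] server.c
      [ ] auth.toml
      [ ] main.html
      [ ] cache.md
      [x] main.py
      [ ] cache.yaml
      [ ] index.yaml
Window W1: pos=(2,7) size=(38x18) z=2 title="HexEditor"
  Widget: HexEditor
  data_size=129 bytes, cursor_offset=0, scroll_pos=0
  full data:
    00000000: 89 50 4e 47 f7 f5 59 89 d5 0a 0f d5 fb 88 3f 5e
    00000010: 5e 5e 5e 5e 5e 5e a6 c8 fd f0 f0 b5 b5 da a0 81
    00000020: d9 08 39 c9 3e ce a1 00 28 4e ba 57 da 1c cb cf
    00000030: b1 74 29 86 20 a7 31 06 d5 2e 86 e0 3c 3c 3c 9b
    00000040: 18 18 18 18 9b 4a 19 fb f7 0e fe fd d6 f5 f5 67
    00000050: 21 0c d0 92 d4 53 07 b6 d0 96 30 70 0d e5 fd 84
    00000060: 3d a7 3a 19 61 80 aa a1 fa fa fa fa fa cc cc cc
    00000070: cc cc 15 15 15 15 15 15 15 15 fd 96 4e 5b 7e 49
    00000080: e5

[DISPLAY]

         ┠───────────────────────────────┨        
         ┃>[-] project/                  ┃        
         ┃   [ ] package.json            ┃        
         ┃   [ ] cache.js                ┃        
  ┏━━━━━━━━━━━━━━━━━━━━━━━━━━━━━━━━━━━━┓ ┃        
  ┃ HexEditor                          ┃ ┃        
  ┠────────────────────────────────────┨ ┃        
  ┃00000000  89 50 4e 47 f7 f5 59 89  d┃ ┃        
  ┃00000010  5e 5e 5e 5e 5e 5e a6 c8  f┃ ┃        
  ┃00000020  d9 08 39 c9 3e ce a1 00  2┃ ┃        
  ┃00000030  b1 74 29 86 20 a7 31 06  d┃ ┃        
  ┃00000040  18 18 18 18 9b 4a 19 fb  f┃ ┃        
  ┃00000050  21 0c d0 92 d4 53 07 b6  d┃━┛        
  ┃00000060  3d a7 3a 19 61 80 aa a1  f┃          
  ┃00000070  cc cc 15 15 15 15 15 15  1┃          
  ┃00000080  e5                        ┃          
  ┃                                    ┃          
  ┃                                    ┃          
  ┃                                    ┃          
  ┃                                    ┃          
  ┃                                    ┃          
  ┗━━━━━━━━━━━━━━━━━━━━━━━━━━━━━━━━━━━━┛          
                                                  
                                                  


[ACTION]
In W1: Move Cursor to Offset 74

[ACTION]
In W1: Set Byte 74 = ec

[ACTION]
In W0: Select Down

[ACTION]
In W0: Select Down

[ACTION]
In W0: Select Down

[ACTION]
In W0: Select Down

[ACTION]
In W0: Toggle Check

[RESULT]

         ┠───────────────────────────────┨        
         ┃ [-] project/                  ┃        
         ┃   [ ] package.json            ┃        
         ┃   [ ] cache.js                ┃        
  ┏━━━━━━━━━━━━━━━━━━━━━━━━━━━━━━━━━━━━┓ ┃        
  ┃ HexEditor                          ┃ ┃        
  ┠────────────────────────────────────┨ ┃        
  ┃00000000  89 50 4e 47 f7 f5 59 89  d┃ ┃        
  ┃00000010  5e 5e 5e 5e 5e 5e a6 c8  f┃ ┃        
  ┃00000020  d9 08 39 c9 3e ce a1 00  2┃ ┃        
  ┃00000030  b1 74 29 86 20 a7 31 06  d┃ ┃        
  ┃00000040  18 18 18 18 9b 4a 19 fb  f┃ ┃        
  ┃00000050  21 0c d0 92 d4 53 07 b6  d┃━┛        
  ┃00000060  3d a7 3a 19 61 80 aa a1  f┃          
  ┃00000070  cc cc 15 15 15 15 15 15  1┃          
  ┃00000080  e5                        ┃          
  ┃                                    ┃          
  ┃                                    ┃          
  ┃                                    ┃          
  ┃                                    ┃          
  ┃                                    ┃          
  ┗━━━━━━━━━━━━━━━━━━━━━━━━━━━━━━━━━━━━┛          
                                                  
                                                  


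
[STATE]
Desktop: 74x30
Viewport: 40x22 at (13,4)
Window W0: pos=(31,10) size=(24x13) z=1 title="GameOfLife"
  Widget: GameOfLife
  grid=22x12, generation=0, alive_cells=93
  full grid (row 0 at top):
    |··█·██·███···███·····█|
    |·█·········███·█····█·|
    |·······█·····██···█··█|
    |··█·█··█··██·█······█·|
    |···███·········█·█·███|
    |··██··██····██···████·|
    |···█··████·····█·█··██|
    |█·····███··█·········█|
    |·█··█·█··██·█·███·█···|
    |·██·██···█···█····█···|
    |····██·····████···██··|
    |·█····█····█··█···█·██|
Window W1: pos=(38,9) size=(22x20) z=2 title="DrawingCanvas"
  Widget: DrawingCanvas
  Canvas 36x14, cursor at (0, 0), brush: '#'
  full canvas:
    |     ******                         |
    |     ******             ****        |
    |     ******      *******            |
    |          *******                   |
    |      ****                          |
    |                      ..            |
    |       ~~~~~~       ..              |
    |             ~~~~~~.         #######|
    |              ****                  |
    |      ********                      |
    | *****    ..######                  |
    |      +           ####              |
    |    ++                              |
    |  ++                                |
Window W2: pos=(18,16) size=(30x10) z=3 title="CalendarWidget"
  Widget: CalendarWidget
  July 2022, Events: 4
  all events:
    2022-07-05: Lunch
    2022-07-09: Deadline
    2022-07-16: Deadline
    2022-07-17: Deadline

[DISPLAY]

                                        
                                        
                                        
                                        
                                        
                         ┏━━━━━━━━━━━━━━
                  ┏━━━━━━┃ DrawingCanvas
                  ┃ GameO┠──────────────
                  ┠──────┃+    ******   
                  ┃Gen: 0┃     ******   
                  ┃······┃     ******   
                  ┃··█·█·┃          ****
     ┏━━━━━━━━━━━━━━━━━━━━━━━━━━━━┓*    
     ┃ CalendarWidget             ┃     
     ┠────────────────────────────┨~~~~ 
     ┃         July 2022          ┃    ~
     ┃Mo Tu We Th Fr Sa Su        ┃     
     ┃             1  2  3        ┃*****
     ┃ 4  5*  6  7  8  9* 10      ┃ ..##
     ┃11 12 13 14 15 16* 17*      ┃     
     ┃18 19 20 21 22 23 24        ┃     
     ┗━━━━━━━━━━━━━━━━━━━━━━━━━━━━┛     


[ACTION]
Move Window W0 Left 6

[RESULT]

                                        
                                        
                                        
                                        
                                        
                         ┏━━━━━━━━━━━━━━
            ┏━━━━━━━━━━━━┃ DrawingCanvas
            ┃ GameOfLife ┠──────────────
            ┠────────────┃+    ******   
            ┃Gen: 0      ┃     ******   
            ┃·······█····┃     ******   
            ┃··█·█··█··██┃          ****
     ┏━━━━━━━━━━━━━━━━━━━━━━━━━━━━┓*    
     ┃ CalendarWidget             ┃     
     ┠────────────────────────────┨~~~~ 
     ┃         July 2022          ┃    ~
     ┃Mo Tu We Th Fr Sa Su        ┃     
     ┃             1  2  3        ┃*****
     ┃ 4  5*  6  7  8  9* 10      ┃ ..##
     ┃11 12 13 14 15 16* 17*      ┃     
     ┃18 19 20 21 22 23 24        ┃     
     ┗━━━━━━━━━━━━━━━━━━━━━━━━━━━━┛     


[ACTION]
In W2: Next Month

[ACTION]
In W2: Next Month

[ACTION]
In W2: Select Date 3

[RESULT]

                                        
                                        
                                        
                                        
                                        
                         ┏━━━━━━━━━━━━━━
            ┏━━━━━━━━━━━━┃ DrawingCanvas
            ┃ GameOfLife ┠──────────────
            ┠────────────┃+    ******   
            ┃Gen: 0      ┃     ******   
            ┃·······█····┃     ******   
            ┃··█·█··█··██┃          ****
     ┏━━━━━━━━━━━━━━━━━━━━━━━━━━━━┓*    
     ┃ CalendarWidget             ┃     
     ┠────────────────────────────┨~~~~ 
     ┃       September 2022       ┃    ~
     ┃Mo Tu We Th Fr Sa Su        ┃     
     ┃          1  2 [ 3]  4      ┃*****
     ┃ 5  6  7  8  9 10 11        ┃ ..##
     ┃12 13 14 15 16 17 18        ┃     
     ┃19 20 21 22 23 24 25        ┃     
     ┗━━━━━━━━━━━━━━━━━━━━━━━━━━━━┛     


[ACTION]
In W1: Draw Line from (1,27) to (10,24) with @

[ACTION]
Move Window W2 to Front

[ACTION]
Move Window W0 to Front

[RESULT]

                                        
                                        
                                        
                                        
                                        
                         ┏━━━━━━━━━━━━━━
            ┏━━━━━━━━━━━━━━━━━━━━━━┓nvas
            ┃ GameOfLife           ┃────
            ┠──────────────────────┨*   
            ┃Gen: 0                ┃*   
            ┃·······█·····██···█··█┃*   
            ┃··█·█··█··██·█······█·┃****
     ┏━━━━━━┃···███·········█·█·███┃    
     ┃ Calen┃··██··██····██···████·┃    
     ┠──────┃···█··████·····█·█··██┃~~~ 
     ┃      ┃█·····███··█·········█┃   ~
     ┃Mo Tu ┃·█··█·█··██·█·███·█···┃    
     ┃      ┃·██·██···█···█····█···┃****
     ┃ 5  6 ┗━━━━━━━━━━━━━━━━━━━━━━┛..##
     ┃12 13 14 15 16 17 18        ┃     
     ┃19 20 21 22 23 24 25        ┃     
     ┗━━━━━━━━━━━━━━━━━━━━━━━━━━━━┛     


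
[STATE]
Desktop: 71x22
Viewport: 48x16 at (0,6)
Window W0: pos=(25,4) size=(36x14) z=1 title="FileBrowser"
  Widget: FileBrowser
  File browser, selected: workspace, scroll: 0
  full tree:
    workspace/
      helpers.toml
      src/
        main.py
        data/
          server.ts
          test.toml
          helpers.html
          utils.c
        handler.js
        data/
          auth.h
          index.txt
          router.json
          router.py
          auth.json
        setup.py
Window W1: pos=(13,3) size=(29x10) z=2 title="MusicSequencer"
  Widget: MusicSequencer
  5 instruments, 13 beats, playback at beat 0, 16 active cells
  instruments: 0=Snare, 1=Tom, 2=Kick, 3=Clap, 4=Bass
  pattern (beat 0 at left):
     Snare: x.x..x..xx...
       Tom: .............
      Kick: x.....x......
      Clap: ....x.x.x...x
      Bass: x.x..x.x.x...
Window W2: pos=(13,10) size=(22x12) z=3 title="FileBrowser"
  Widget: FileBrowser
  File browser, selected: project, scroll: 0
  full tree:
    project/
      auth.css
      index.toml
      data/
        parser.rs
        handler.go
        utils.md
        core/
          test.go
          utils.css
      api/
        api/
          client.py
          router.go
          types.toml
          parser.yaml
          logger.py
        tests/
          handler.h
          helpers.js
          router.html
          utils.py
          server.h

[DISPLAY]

             ┃      ▼123456789012        ┃──────
             ┃ Snare█·█··█··██···        ┃      
             ┃   Tom·············        ┃      
             ┃  Kick█·····█······        ┃      
             ┏━━━━━━━━━━━━━━━━━━━━┓      ┃      
             ┃ FileBrowser        ┃      ┃      
             ┠────────────────────┨━━━━━━┛      
             ┃> [-] project/      ┃             
             ┃    auth.css        ┃             
             ┃    index.toml      ┃             
             ┃    [+] data/       ┃             
             ┃    [+] api/        ┃━━━━━━━━━━━━━
             ┃                    ┃             
             ┃                    ┃             
             ┃                    ┃             
             ┗━━━━━━━━━━━━━━━━━━━━┛             


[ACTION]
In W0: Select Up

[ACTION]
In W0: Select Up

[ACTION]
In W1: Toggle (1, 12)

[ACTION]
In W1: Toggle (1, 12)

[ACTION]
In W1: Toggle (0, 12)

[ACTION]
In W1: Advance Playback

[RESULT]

             ┃      0▼23456789012        ┃──────
             ┃ Snare█·█··█··██··█        ┃      
             ┃   Tom·············        ┃      
             ┃  Kick█·····█······        ┃      
             ┏━━━━━━━━━━━━━━━━━━━━┓      ┃      
             ┃ FileBrowser        ┃      ┃      
             ┠────────────────────┨━━━━━━┛      
             ┃> [-] project/      ┃             
             ┃    auth.css        ┃             
             ┃    index.toml      ┃             
             ┃    [+] data/       ┃             
             ┃    [+] api/        ┃━━━━━━━━━━━━━
             ┃                    ┃             
             ┃                    ┃             
             ┃                    ┃             
             ┗━━━━━━━━━━━━━━━━━━━━┛             


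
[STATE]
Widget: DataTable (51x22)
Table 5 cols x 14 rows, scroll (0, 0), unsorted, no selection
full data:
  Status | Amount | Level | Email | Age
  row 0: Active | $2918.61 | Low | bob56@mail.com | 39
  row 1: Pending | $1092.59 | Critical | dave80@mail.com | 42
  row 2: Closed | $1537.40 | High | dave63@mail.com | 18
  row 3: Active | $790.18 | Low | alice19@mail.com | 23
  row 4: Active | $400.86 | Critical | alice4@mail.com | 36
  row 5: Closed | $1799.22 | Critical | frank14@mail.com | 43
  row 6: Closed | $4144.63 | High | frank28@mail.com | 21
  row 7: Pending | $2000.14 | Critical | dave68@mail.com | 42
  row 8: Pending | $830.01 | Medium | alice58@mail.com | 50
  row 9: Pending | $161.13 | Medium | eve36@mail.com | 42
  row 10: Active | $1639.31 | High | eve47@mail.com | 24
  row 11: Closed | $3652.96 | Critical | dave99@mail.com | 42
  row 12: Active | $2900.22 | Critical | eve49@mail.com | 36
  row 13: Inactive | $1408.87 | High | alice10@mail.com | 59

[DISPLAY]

Status  │Amount  │Level   │Email           │Age    
────────┼────────┼────────┼────────────────┼───    
Active  │$2918.61│Low     │bob56@mail.com  │39     
Pending │$1092.59│Critical│dave80@mail.com │42     
Closed  │$1537.40│High    │dave63@mail.com │18     
Active  │$790.18 │Low     │alice19@mail.com│23     
Active  │$400.86 │Critical│alice4@mail.com │36     
Closed  │$1799.22│Critical│frank14@mail.com│43     
Closed  │$4144.63│High    │frank28@mail.com│21     
Pending │$2000.14│Critical│dave68@mail.com │42     
Pending │$830.01 │Medium  │alice58@mail.com│50     
Pending │$161.13 │Medium  │eve36@mail.com  │42     
Active  │$1639.31│High    │eve47@mail.com  │24     
Closed  │$3652.96│Critical│dave99@mail.com │42     
Active  │$2900.22│Critical│eve49@mail.com  │36     
Inactive│$1408.87│High    │alice10@mail.com│59     
                                                   
                                                   
                                                   
                                                   
                                                   
                                                   


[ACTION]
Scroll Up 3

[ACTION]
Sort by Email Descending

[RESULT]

Status  │Amount  │Level   │Email          ▼│Age    
────────┼────────┼────────┼────────────────┼───    
Closed  │$4144.63│High    │frank28@mail.com│21     
Closed  │$1799.22│Critical│frank14@mail.com│43     
Active  │$2900.22│Critical│eve49@mail.com  │36     
Active  │$1639.31│High    │eve47@mail.com  │24     
Pending │$161.13 │Medium  │eve36@mail.com  │42     
Closed  │$3652.96│Critical│dave99@mail.com │42     
Pending │$1092.59│Critical│dave80@mail.com │42     
Pending │$2000.14│Critical│dave68@mail.com │42     
Closed  │$1537.40│High    │dave63@mail.com │18     
Active  │$2918.61│Low     │bob56@mail.com  │39     
Pending │$830.01 │Medium  │alice58@mail.com│50     
Active  │$400.86 │Critical│alice4@mail.com │36     
Active  │$790.18 │Low     │alice19@mail.com│23     
Inactive│$1408.87│High    │alice10@mail.com│59     
                                                   
                                                   
                                                   
                                                   
                                                   
                                                   


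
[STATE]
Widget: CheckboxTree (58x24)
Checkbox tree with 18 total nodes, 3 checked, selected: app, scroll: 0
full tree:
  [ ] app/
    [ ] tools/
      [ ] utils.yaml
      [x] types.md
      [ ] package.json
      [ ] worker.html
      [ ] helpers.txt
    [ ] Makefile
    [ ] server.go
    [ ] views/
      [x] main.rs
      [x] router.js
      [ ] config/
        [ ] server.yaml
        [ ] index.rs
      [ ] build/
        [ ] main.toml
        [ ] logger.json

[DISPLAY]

>[-] app/                                                 
   [-] tools/                                             
     [ ] utils.yaml                                       
     [x] types.md                                         
     [ ] package.json                                     
     [ ] worker.html                                      
     [ ] helpers.txt                                      
   [ ] Makefile                                           
   [ ] server.go                                          
   [-] views/                                             
     [x] main.rs                                          
     [x] router.js                                        
     [ ] config/                                          
       [ ] server.yaml                                    
       [ ] index.rs                                       
     [ ] build/                                           
       [ ] main.toml                                      
       [ ] logger.json                                    
                                                          
                                                          
                                                          
                                                          
                                                          
                                                          


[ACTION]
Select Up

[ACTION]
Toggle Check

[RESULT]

>[x] app/                                                 
   [x] tools/                                             
     [x] utils.yaml                                       
     [x] types.md                                         
     [x] package.json                                     
     [x] worker.html                                      
     [x] helpers.txt                                      
   [x] Makefile                                           
   [x] server.go                                          
   [x] views/                                             
     [x] main.rs                                          
     [x] router.js                                        
     [x] config/                                          
       [x] server.yaml                                    
       [x] index.rs                                       
     [x] build/                                           
       [x] main.toml                                      
       [x] logger.json                                    
                                                          
                                                          
                                                          
                                                          
                                                          
                                                          


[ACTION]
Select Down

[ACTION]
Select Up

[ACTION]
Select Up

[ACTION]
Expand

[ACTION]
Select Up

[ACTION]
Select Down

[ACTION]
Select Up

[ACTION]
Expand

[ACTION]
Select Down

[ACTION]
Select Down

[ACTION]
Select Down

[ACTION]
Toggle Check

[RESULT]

 [-] app/                                                 
   [-] tools/                                             
     [x] utils.yaml                                       
>    [ ] types.md                                         
     [x] package.json                                     
     [x] worker.html                                      
     [x] helpers.txt                                      
   [x] Makefile                                           
   [x] server.go                                          
   [x] views/                                             
     [x] main.rs                                          
     [x] router.js                                        
     [x] config/                                          
       [x] server.yaml                                    
       [x] index.rs                                       
     [x] build/                                           
       [x] main.toml                                      
       [x] logger.json                                    
                                                          
                                                          
                                                          
                                                          
                                                          
                                                          


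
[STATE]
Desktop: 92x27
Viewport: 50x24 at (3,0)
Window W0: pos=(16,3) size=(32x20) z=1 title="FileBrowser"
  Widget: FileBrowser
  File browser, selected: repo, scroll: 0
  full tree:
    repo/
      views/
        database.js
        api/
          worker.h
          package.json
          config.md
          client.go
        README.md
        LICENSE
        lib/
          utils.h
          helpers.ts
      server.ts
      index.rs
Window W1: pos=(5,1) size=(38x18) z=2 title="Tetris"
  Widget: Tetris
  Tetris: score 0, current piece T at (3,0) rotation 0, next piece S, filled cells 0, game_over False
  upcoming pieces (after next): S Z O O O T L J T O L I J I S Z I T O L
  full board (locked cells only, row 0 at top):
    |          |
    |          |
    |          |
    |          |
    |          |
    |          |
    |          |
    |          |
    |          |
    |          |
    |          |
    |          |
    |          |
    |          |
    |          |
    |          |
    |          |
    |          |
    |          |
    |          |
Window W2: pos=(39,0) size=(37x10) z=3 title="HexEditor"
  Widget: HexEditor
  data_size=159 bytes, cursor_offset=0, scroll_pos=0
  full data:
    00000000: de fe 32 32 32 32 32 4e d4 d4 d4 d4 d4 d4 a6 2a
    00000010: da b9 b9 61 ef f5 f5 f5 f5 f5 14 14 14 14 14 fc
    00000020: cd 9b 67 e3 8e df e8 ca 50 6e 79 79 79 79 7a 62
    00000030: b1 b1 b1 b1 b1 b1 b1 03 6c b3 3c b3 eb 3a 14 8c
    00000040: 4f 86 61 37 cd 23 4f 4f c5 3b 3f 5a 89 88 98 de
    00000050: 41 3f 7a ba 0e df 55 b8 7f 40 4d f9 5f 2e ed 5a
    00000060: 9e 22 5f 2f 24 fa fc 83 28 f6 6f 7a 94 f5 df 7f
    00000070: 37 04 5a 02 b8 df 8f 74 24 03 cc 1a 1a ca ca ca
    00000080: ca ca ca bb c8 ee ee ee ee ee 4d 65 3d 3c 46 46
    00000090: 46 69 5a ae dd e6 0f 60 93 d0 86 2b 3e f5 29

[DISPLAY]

                                    ┏━━━━━━━━━━━━━
  ┏━━━━━━━━━━━━━━━━━━━━━━━━━━━━━━━━━┃ HexEditor   
  ┃ Tetris                          ┠─────────────
  ┠─────────────────────────────────┃00000000  DE 
  ┃          │Next:                 ┃00000010  da 
  ┃          │ ░░                   ┃00000020  cd 
  ┃          │░░                    ┃00000030  b1 
  ┃          │                      ┃00000040  4f 
  ┃          │                      ┃00000050  41 
  ┃          │                      ┗━━━━━━━━━━━━━
  ┃          │Score:                   ┃    ┃     
  ┃          │0                        ┃    ┃     
  ┃          │                         ┃    ┃     
  ┃          │                         ┃    ┃     
  ┃          │                         ┃    ┃     
  ┃          │                         ┃    ┃     
  ┃          │                         ┃    ┃     
  ┃          │                         ┃    ┃     
  ┗━━━━━━━━━━━━━━━━━━━━━━━━━━━━━━━━━━━━┛    ┃     
             ┃                              ┃     
             ┃                              ┃     
             ┃                              ┃     
             ┗━━━━━━━━━━━━━━━━━━━━━━━━━━━━━━┛     
                                                  


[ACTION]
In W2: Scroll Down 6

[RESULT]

                                    ┏━━━━━━━━━━━━━
  ┏━━━━━━━━━━━━━━━━━━━━━━━━━━━━━━━━━┃ HexEditor   
  ┃ Tetris                          ┠─────────────
  ┠─────────────────────────────────┃00000060  9e 
  ┃          │Next:                 ┃00000070  37 
  ┃          │ ░░                   ┃00000080  ca 
  ┃          │░░                    ┃00000090  46 
  ┃          │                      ┃             
  ┃          │                      ┃             
  ┃          │                      ┗━━━━━━━━━━━━━
  ┃          │Score:                   ┃    ┃     
  ┃          │0                        ┃    ┃     
  ┃          │                         ┃    ┃     
  ┃          │                         ┃    ┃     
  ┃          │                         ┃    ┃     
  ┃          │                         ┃    ┃     
  ┃          │                         ┃    ┃     
  ┃          │                         ┃    ┃     
  ┗━━━━━━━━━━━━━━━━━━━━━━━━━━━━━━━━━━━━┛    ┃     
             ┃                              ┃     
             ┃                              ┃     
             ┃                              ┃     
             ┗━━━━━━━━━━━━━━━━━━━━━━━━━━━━━━┛     
                                                  


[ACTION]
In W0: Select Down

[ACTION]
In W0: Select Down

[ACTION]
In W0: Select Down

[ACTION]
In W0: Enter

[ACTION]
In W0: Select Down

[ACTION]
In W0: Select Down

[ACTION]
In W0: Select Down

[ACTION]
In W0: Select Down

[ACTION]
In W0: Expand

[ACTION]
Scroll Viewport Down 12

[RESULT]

  ┠─────────────────────────────────┃00000060  9e 
  ┃          │Next:                 ┃00000070  37 
  ┃          │ ░░                   ┃00000080  ca 
  ┃          │░░                    ┃00000090  46 
  ┃          │                      ┃             
  ┃          │                      ┃             
  ┃          │                      ┗━━━━━━━━━━━━━
  ┃          │Score:                   ┃    ┃     
  ┃          │0                        ┃    ┃     
  ┃          │                         ┃    ┃     
  ┃          │                         ┃    ┃     
  ┃          │                         ┃    ┃     
  ┃          │                         ┃    ┃     
  ┃          │                         ┃    ┃     
  ┃          │                         ┃    ┃     
  ┗━━━━━━━━━━━━━━━━━━━━━━━━━━━━━━━━━━━━┛    ┃     
             ┃                              ┃     
             ┃                              ┃     
             ┃                              ┃     
             ┗━━━━━━━━━━━━━━━━━━━━━━━━━━━━━━┛     
                                                  
                                                  
                                                  
                                                  


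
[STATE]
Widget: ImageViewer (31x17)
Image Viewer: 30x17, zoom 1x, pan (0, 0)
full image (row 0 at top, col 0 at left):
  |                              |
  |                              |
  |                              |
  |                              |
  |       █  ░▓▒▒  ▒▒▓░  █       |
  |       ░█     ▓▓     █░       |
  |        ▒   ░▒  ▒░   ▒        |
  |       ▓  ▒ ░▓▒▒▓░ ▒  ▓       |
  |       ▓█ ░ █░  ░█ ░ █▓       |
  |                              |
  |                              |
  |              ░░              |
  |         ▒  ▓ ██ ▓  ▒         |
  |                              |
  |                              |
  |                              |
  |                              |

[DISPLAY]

                               
                               
                               
                               
       █  ░▓▒▒  ▒▒▓░  █        
       ░█     ▓▓     █░        
        ▒   ░▒  ▒░   ▒         
       ▓  ▒ ░▓▒▒▓░ ▒  ▓        
       ▓█ ░ █░  ░█ ░ █▓        
                               
                               
              ░░               
         ▒  ▓ ██ ▓  ▒          
                               
                               
                               
                               


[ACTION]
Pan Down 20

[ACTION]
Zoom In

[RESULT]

                               
                               
                            ░░░
                            ░░░
                  ▒▒    ▓▓  ███
                  ▒▒    ▓▓  ███
                               
                               
                               
                               
                               
                               
                               
                               
                               
                               
                               


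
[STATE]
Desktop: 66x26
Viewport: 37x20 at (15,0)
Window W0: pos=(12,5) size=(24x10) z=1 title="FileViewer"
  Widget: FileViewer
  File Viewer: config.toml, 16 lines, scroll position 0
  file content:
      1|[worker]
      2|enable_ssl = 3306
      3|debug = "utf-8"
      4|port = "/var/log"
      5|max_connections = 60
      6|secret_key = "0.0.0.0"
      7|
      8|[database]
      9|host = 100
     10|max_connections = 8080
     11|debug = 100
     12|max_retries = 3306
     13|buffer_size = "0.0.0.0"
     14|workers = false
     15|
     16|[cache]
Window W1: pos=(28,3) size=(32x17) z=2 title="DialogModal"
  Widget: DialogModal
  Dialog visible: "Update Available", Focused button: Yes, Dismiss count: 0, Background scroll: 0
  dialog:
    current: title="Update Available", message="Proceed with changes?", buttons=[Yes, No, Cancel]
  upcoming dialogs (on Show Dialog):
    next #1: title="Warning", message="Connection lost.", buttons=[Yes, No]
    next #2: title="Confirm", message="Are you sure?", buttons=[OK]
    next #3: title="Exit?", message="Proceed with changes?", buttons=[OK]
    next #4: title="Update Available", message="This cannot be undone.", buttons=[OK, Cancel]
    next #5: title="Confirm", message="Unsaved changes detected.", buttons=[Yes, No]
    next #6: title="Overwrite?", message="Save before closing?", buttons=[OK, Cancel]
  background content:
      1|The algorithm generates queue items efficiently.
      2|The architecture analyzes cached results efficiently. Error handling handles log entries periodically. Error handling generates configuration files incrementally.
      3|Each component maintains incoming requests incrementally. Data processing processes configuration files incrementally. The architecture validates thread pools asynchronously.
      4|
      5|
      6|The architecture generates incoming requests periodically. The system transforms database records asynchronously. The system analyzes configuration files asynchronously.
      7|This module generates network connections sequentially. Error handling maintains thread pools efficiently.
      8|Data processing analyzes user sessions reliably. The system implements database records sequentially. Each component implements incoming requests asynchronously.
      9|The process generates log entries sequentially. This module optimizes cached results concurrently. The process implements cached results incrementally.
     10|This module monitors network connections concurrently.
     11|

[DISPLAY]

                                     
                                     
                                     
             ┏━━━━━━━━━━━━━━━━━━━━━━━
             ┃ DialogModal           
━━━━━━━━━━━━━┠───────────────────────
ileViewer    ┃The algorithm generates
─────────────┃The architecture analyz
orker]       ┃Each component maintain
able_ssl = 33┃                       
bug = "utf-8"┃  ┌────────────────────
rt = "/var/lo┃Th│    Update Available
x_connections┃Th│ Proceed with change
cret_key = "0┃Da│  [Yes]  No   Cancel
━━━━━━━━━━━━━┃Th└────────────────────
             ┃This module monitors ne
             ┃                       
             ┃                       
             ┃                       
             ┗━━━━━━━━━━━━━━━━━━━━━━━


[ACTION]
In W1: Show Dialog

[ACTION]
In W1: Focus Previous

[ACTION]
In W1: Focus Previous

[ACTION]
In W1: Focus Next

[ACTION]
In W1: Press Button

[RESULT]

                                     
                                     
                                     
             ┏━━━━━━━━━━━━━━━━━━━━━━━
             ┃ DialogModal           
━━━━━━━━━━━━━┠───────────────────────
ileViewer    ┃The algorithm generates
─────────────┃The architecture analyz
orker]       ┃Each component maintain
able_ssl = 33┃                       
bug = "utf-8"┃                       
rt = "/var/lo┃The architecture genera
x_connections┃This module generates n
cret_key = "0┃Data processing analyze
━━━━━━━━━━━━━┃The process generates l
             ┃This module monitors ne
             ┃                       
             ┃                       
             ┃                       
             ┗━━━━━━━━━━━━━━━━━━━━━━━


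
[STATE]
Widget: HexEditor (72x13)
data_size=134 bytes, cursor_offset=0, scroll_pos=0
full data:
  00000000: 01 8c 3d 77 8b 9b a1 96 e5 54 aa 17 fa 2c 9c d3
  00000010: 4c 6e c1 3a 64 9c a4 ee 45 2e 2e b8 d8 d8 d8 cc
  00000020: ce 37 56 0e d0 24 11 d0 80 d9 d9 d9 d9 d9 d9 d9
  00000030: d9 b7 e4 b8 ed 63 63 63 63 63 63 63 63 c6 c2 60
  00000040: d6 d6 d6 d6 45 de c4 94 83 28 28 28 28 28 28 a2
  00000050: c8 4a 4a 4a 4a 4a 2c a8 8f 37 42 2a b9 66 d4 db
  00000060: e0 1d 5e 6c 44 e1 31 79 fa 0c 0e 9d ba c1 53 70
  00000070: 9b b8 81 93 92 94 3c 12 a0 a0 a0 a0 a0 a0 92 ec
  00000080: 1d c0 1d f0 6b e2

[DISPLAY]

00000000  01 8c 3d 77 8b 9b a1 96  e5 54 aa 17 fa 2c 9c d3  |..=w.....T.
00000010  4c 6e c1 3a 64 9c a4 ee  45 2e 2e b8 d8 d8 d8 cc  |Ln.:d...E..
00000020  ce 37 56 0e d0 24 11 d0  80 d9 d9 d9 d9 d9 d9 d9  |.7V..$.....
00000030  d9 b7 e4 b8 ed 63 63 63  63 63 63 63 63 c6 c2 60  |.....cccccc
00000040  d6 d6 d6 d6 45 de c4 94  83 28 28 28 28 28 28 a2  |....E....((
00000050  c8 4a 4a 4a 4a 4a 2c a8  8f 37 42 2a b9 66 d4 db  |.JJJJJ,..7B
00000060  e0 1d 5e 6c 44 e1 31 79  fa 0c 0e 9d ba c1 53 70  |..^lD.1y...
00000070  9b b8 81 93 92 94 3c 12  a0 a0 a0 a0 a0 a0 92 ec  |......<....
00000080  1d c0 1d f0 6b e2                                 |....k.     
                                                                        
                                                                        
                                                                        
                                                                        


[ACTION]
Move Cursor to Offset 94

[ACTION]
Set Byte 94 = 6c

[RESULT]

00000000  01 8c 3d 77 8b 9b a1 96  e5 54 aa 17 fa 2c 9c d3  |..=w.....T.
00000010  4c 6e c1 3a 64 9c a4 ee  45 2e 2e b8 d8 d8 d8 cc  |Ln.:d...E..
00000020  ce 37 56 0e d0 24 11 d0  80 d9 d9 d9 d9 d9 d9 d9  |.7V..$.....
00000030  d9 b7 e4 b8 ed 63 63 63  63 63 63 63 63 c6 c2 60  |.....cccccc
00000040  d6 d6 d6 d6 45 de c4 94  83 28 28 28 28 28 28 a2  |....E....((
00000050  c8 4a 4a 4a 4a 4a 2c a8  8f 37 42 2a b9 66 6C db  |.JJJJJ,..7B
00000060  e0 1d 5e 6c 44 e1 31 79  fa 0c 0e 9d ba c1 53 70  |..^lD.1y...
00000070  9b b8 81 93 92 94 3c 12  a0 a0 a0 a0 a0 a0 92 ec  |......<....
00000080  1d c0 1d f0 6b e2                                 |....k.     
                                                                        
                                                                        
                                                                        
                                                                        


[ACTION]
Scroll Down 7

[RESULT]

00000070  9b b8 81 93 92 94 3c 12  a0 a0 a0 a0 a0 a0 92 ec  |......<....
00000080  1d c0 1d f0 6b e2                                 |....k.     
                                                                        
                                                                        
                                                                        
                                                                        
                                                                        
                                                                        
                                                                        
                                                                        
                                                                        
                                                                        
                                                                        


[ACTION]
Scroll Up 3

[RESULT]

00000040  d6 d6 d6 d6 45 de c4 94  83 28 28 28 28 28 28 a2  |....E....((
00000050  c8 4a 4a 4a 4a 4a 2c a8  8f 37 42 2a b9 66 6C db  |.JJJJJ,..7B
00000060  e0 1d 5e 6c 44 e1 31 79  fa 0c 0e 9d ba c1 53 70  |..^lD.1y...
00000070  9b b8 81 93 92 94 3c 12  a0 a0 a0 a0 a0 a0 92 ec  |......<....
00000080  1d c0 1d f0 6b e2                                 |....k.     
                                                                        
                                                                        
                                                                        
                                                                        
                                                                        
                                                                        
                                                                        
                                                                        


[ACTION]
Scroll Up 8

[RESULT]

00000000  01 8c 3d 77 8b 9b a1 96  e5 54 aa 17 fa 2c 9c d3  |..=w.....T.
00000010  4c 6e c1 3a 64 9c a4 ee  45 2e 2e b8 d8 d8 d8 cc  |Ln.:d...E..
00000020  ce 37 56 0e d0 24 11 d0  80 d9 d9 d9 d9 d9 d9 d9  |.7V..$.....
00000030  d9 b7 e4 b8 ed 63 63 63  63 63 63 63 63 c6 c2 60  |.....cccccc
00000040  d6 d6 d6 d6 45 de c4 94  83 28 28 28 28 28 28 a2  |....E....((
00000050  c8 4a 4a 4a 4a 4a 2c a8  8f 37 42 2a b9 66 6C db  |.JJJJJ,..7B
00000060  e0 1d 5e 6c 44 e1 31 79  fa 0c 0e 9d ba c1 53 70  |..^lD.1y...
00000070  9b b8 81 93 92 94 3c 12  a0 a0 a0 a0 a0 a0 92 ec  |......<....
00000080  1d c0 1d f0 6b e2                                 |....k.     
                                                                        
                                                                        
                                                                        
                                                                        
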